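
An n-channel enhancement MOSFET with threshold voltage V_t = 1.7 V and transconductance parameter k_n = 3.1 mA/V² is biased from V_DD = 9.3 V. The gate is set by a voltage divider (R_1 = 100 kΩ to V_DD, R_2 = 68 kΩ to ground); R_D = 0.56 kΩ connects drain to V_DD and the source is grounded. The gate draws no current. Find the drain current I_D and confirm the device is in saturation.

V_G = V_DD·R_2/(R_1+R_2) = 9.3×68/168 = 3.76 V. With the source grounded, V_GS = V_G = 3.76 V.
Assume saturation: I_D = (k_n/2)(V_GS − V_t)² = (3.1/2)×(3.76 − 1.7)² = 1.55×2.06² = 6.6 mA.
V_DS = V_DD − I_D·R_D = 9.3 − 6.6×0.56 = 5.6 V.
Saturation requires V_DS ≥ V_GS − V_t = 2.06 V; 5.6 ≥ 2.06 ✓.

I_D ≈ 6.6 mA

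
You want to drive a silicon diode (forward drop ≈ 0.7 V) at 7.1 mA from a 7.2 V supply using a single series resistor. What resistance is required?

R ≈ 0.92 kΩ

The resistor drops V_S − V_D = 7.2 − 0.7 = 6.5 V at 7.1 mA.
R = 6.5 V / 7.1 mA = 0.915 kΩ.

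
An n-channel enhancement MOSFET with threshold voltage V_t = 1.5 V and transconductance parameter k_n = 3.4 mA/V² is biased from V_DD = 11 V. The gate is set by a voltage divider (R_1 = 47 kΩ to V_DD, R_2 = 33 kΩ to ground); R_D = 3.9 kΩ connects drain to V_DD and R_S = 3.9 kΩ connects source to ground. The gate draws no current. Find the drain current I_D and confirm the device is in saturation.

I_D ≈ 0.62 mA

V_G = V_DD·R_2/(R_1+R_2) = 11×33/80 = 4.54 V.
Assume saturation: I_D = (k_n/2)(V_GS − V_t)² with V_GS = V_G − I_D·R_S = 4.54 − 3.9·I_D.
Substituting gives 25.9·I_D² − 41.3·I_D + 15.7 = 0, with roots I_D = 0.624 or 0.973 mA.
The root I_D = 0.973 mA gives V_GS = 0.744 V ≤ V_t, so take I_D = 0.624 mA.
Then V_GS = 2.11 V and V_DS = V_DD − I_D(R_D+R_S) = 11 − 0.624×7.8 = 6.14 V.
Saturation requires V_DS ≥ V_GS − V_t = 0.606 V; 6.14 ≥ 0.606 ✓.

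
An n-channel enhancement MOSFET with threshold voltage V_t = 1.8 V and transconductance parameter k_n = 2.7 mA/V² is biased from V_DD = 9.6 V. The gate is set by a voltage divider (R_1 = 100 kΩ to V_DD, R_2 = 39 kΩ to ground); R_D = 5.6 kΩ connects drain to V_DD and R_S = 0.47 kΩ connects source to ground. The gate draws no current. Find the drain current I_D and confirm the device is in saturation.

V_G = V_DD·R_2/(R_1+R_2) = 9.6×39/139 = 2.69 V.
Assume saturation: I_D = (k_n/2)(V_GS − V_t)² with V_GS = V_G − I_D·R_S = 2.69 − 0.47·I_D.
Substituting gives 0.298·I_D² − 2.13·I_D + 1.08 = 0, with roots I_D = 0.547 or 6.61 mA.
The root I_D = 6.61 mA gives V_GS = -0.413 V ≤ V_t, so take I_D = 0.547 mA.
Then V_GS = 2.44 V and V_DS = V_DD − I_D(R_D+R_S) = 9.6 − 0.547×6.07 = 6.28 V.
Saturation requires V_DS ≥ V_GS − V_t = 0.636 V; 6.28 ≥ 0.636 ✓.

I_D ≈ 0.55 mA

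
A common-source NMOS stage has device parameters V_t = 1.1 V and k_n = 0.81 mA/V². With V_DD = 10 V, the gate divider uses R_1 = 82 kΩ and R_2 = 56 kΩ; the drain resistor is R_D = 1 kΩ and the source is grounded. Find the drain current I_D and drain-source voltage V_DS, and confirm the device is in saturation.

I_D ≈ 3.5 mA, V_DS ≈ 6.5 V

V_G = V_DD·R_2/(R_1+R_2) = 10×56/138 = 4.06 V. With the source grounded, V_GS = V_G = 4.06 V.
Assume saturation: I_D = (k_n/2)(V_GS − V_t)² = (0.81/2)×(4.06 − 1.1)² = 0.405×2.96² = 3.54 mA.
V_DS = V_DD − I_D·R_D = 10 − 3.54×1 = 6.46 V.
Saturation requires V_DS ≥ V_GS − V_t = 2.96 V; 6.46 ≥ 2.96 ✓.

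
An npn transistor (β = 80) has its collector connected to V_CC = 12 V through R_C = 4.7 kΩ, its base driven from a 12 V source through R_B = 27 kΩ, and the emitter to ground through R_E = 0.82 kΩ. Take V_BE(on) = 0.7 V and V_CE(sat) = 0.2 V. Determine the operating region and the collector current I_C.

saturation; I_C ≈ 2.1 mA

Assume active: I_B = (12 − 0.7)/(27 + 81×0.82) = 0.121 mA, I_C = β·I_B = 9.68 mA.
Then V_CE = 12 − 9.68×4.7 − 9.8×0.82 = -41.5 V < 0.2 V — the active assumption fails.
Re-solve with V_CE = 0.2 V. KCL at the emitter: V_E/R_E = (V_BB−0.7−V_E)/R_B + (V_CC−0.2−V_E)/R_C, giving V_E = 1.99 V.
I_C = (V_CC − 0.2 − V_E)/R_C = (11.8 − 1.99)/4.7 = 2.09 mA.
Check: I_B = (11.3 − 1.99)/27 = 0.345 mA, and β·I_B = 27.6 mA > I_C, confirming saturation.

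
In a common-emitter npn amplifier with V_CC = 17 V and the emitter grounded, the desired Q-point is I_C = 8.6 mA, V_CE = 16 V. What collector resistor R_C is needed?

Collector loop: V_CC = I_C·R_C + V_CE.
R_C = (V_CC − V_CE)/I_C = (17 − 16)/8.6 = 0.116 kΩ.

R_C ≈ 0.12 kΩ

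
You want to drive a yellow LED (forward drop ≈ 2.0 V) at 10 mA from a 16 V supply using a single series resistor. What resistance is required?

The resistor drops V_S − V_D = 16 − 2.0 = 14 V at 10 mA.
R = 14 V / 10 mA = 1.4 kΩ.

R ≈ 1.4 kΩ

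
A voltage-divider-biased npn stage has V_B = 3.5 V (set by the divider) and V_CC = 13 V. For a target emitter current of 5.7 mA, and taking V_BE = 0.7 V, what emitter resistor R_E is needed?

R_E ≈ 0.49 kΩ

V_E = V_B − V_BE = 3.5 − 0.7 = 2.8 V.
R_E = V_E / I_E = 2.8 / 5.7 = 0.491 kΩ.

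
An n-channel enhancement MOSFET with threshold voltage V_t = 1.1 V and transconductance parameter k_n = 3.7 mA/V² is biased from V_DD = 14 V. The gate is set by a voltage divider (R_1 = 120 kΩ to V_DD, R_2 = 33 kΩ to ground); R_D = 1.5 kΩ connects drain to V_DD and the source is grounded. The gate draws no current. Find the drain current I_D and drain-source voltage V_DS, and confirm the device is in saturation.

I_D ≈ 6.8 mA, V_DS ≈ 3.8 V

V_G = V_DD·R_2/(R_1+R_2) = 14×33/153 = 3.02 V. With the source grounded, V_GS = V_G = 3.02 V.
Assume saturation: I_D = (k_n/2)(V_GS − V_t)² = (3.7/2)×(3.02 − 1.1)² = 1.85×1.92² = 6.82 mA.
V_DS = V_DD − I_D·R_D = 14 − 6.82×1.5 = 3.77 V.
Saturation requires V_DS ≥ V_GS − V_t = 1.92 V; 3.77 ≥ 1.92 ✓.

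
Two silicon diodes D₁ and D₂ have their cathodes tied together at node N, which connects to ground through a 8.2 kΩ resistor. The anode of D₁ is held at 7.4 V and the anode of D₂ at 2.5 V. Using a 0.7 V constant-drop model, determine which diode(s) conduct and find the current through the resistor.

Assume both conduct. Then node N would need to be at both 7.4−0.7 = 6.7 V and 2.5−0.7 = 1.8 V, which is impossible.
Assume only D₁ conducts: V_N = 7.4 − 0.7 = 6.7 V, so I_R = 6.7/8.2 = 0.817 mA.
Check D₂: its anode-to-cathode voltage is 2.5 − 6.7 = -4.2 V < 0.7 V, so it is off. The assumption is consistent.

Only D₁ conducts; I_R ≈ 0.82 mA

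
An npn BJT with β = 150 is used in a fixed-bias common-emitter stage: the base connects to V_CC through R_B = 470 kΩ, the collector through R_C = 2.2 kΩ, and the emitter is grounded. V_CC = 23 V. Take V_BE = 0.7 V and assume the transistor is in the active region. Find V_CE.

V_CE ≈ 7.3 V

Base loop: V_CC = I_B·R_B + V_BE, so I_B = (23 − 0.7)/470 kΩ = 0.0474 mA.
In the active region I_C = β·I_B = 150 × 0.0474 = 7.12 mA.
Collector loop: V_CE = V_CC − I_C·R_C = 23 − 7.12×2.2 = 7.34 V.
Since V_CE = 7.34 V > V_CE(sat) ≈ 0.2 V, the transistor is in the active region as assumed.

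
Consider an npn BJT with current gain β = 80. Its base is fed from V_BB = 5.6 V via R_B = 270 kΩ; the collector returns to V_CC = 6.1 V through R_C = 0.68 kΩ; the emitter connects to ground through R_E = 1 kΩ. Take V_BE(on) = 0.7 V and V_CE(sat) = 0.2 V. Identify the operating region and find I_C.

active; I_C ≈ 1.1 mA

Assume active. Base-emitter loop: I_B = (V_BB − V_BE)/(R_B + (β+1)R_E) = (5.6 − 0.7)/(270 + 81×1) = 0.014 mA.
I_C = β·I_B = 80×0.014 = 1.12 mA.
V_CE = V_CC − I_C·R_C − I_E·R_E = 6.1 − 1.12×0.68 − 1.13×1 = 4.21 V > V_CE(sat), so the active-region assumption holds.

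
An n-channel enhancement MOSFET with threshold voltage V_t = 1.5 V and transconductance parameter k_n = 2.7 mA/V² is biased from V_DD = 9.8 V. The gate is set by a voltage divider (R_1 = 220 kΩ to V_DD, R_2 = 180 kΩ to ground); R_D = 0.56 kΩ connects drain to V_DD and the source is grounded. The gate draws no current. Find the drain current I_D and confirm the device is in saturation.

V_G = V_DD·R_2/(R_1+R_2) = 9.8×180/400 = 4.41 V. With the source grounded, V_GS = V_G = 4.41 V.
Assume saturation: I_D = (k_n/2)(V_GS − V_t)² = (2.7/2)×(4.41 − 1.5)² = 1.35×2.91² = 11.4 mA.
V_DS = V_DD − I_D·R_D = 9.8 − 11.4×0.56 = 3.4 V.
Saturation requires V_DS ≥ V_GS − V_t = 2.91 V; 3.4 ≥ 2.91 ✓.

I_D ≈ 11 mA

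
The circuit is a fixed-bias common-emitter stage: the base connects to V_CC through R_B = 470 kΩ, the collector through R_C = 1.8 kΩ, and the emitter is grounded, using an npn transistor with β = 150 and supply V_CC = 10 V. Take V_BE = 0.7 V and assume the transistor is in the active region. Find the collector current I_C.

Base loop: V_CC = I_B·R_B + V_BE, so I_B = (10 − 0.7)/470 kΩ = 0.0198 mA.
In the active region I_C = β·I_B = 150 × 0.0198 = 2.97 mA.
Collector loop: V_CE = V_CC − I_C·R_C = 10 − 2.97×1.8 = 4.66 V.
Since V_CE = 4.66 V > V_CE(sat) ≈ 0.2 V, the transistor is in the active region as assumed.

I_C ≈ 3 mA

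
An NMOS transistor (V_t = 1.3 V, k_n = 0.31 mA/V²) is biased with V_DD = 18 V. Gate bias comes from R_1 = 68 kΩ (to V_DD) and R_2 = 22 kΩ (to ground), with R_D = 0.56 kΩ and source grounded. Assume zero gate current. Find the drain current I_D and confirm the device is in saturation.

I_D ≈ 1.5 mA

V_G = V_DD·R_2/(R_1+R_2) = 18×22/90 = 4.4 V. With the source grounded, V_GS = V_G = 4.4 V.
Assume saturation: I_D = (k_n/2)(V_GS − V_t)² = (0.31/2)×(4.4 − 1.3)² = 0.155×3.1² = 1.49 mA.
V_DS = V_DD − I_D·R_D = 18 − 1.49×0.56 = 17.2 V.
Saturation requires V_DS ≥ V_GS − V_t = 3.1 V; 17.2 ≥ 3.1 ✓.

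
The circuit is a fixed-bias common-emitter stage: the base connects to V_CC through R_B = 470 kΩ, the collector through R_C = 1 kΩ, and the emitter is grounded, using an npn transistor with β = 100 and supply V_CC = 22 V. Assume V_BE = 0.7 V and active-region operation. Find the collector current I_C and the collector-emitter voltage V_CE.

Base loop: V_CC = I_B·R_B + V_BE, so I_B = (22 − 0.7)/470 kΩ = 0.0453 mA.
In the active region I_C = β·I_B = 100 × 0.0453 = 4.53 mA.
Collector loop: V_CE = V_CC − I_C·R_C = 22 − 4.53×1 = 17.5 V.
Since V_CE = 17.5 V > V_CE(sat) ≈ 0.2 V, the transistor is in the active region as assumed.

I_C ≈ 4.5 mA, V_CE ≈ 17 V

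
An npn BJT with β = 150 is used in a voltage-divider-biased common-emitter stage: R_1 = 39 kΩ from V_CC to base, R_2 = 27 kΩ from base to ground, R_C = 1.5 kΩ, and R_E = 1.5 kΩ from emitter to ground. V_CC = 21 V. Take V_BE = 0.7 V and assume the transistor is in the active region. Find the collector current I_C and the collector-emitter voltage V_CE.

I_C ≈ 4.9 mA, V_CE ≈ 6.3 V

Thevenize the base divider: V_Th = V_CC·R_2/(R_1+R_2) = 21×27/66 = 8.59 V, R_Th = R_1‖R_2 = 16 kΩ.
Base-emitter loop: V_Th = I_B·R_Th + V_BE + (β+1)I_B·R_E, so I_B = (8.59 − 0.7) / (16 + 151×1.5) = 0.0325 mA.
I_C = β·I_B = 150×0.0325 = 4.88 mA, and I_E = (β+1)I_B = 4.91 mA.
V_CE = V_CC − I_C·R_C − I_E·R_E = 21 − 4.88×1.5 − 4.91×1.5 = 6.31 V.
V_CE = 6.31 V > 0.2 V confirms active-region operation.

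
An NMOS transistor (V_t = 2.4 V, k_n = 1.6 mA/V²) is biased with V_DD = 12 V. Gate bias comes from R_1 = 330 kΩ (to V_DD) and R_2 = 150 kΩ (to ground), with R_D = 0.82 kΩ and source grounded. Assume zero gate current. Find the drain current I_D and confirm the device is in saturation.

V_G = V_DD·R_2/(R_1+R_2) = 12×150/480 = 3.75 V. With the source grounded, V_GS = V_G = 3.75 V.
Assume saturation: I_D = (k_n/2)(V_GS − V_t)² = (1.6/2)×(3.75 − 2.4)² = 0.8×1.35² = 1.46 mA.
V_DS = V_DD − I_D·R_D = 12 − 1.46×0.82 = 10.8 V.
Saturation requires V_DS ≥ V_GS − V_t = 1.35 V; 10.8 ≥ 1.35 ✓.

I_D ≈ 1.5 mA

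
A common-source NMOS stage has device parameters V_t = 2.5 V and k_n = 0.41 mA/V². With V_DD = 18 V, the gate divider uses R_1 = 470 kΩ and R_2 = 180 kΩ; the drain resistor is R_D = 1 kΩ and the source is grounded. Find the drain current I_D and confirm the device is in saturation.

V_G = V_DD·R_2/(R_1+R_2) = 18×180/650 = 4.98 V. With the source grounded, V_GS = V_G = 4.98 V.
Assume saturation: I_D = (k_n/2)(V_GS − V_t)² = (0.41/2)×(4.98 − 2.5)² = 0.205×2.48² = 1.27 mA.
V_DS = V_DD − I_D·R_D = 18 − 1.27×1 = 16.7 V.
Saturation requires V_DS ≥ V_GS − V_t = 2.48 V; 16.7 ≥ 2.48 ✓.

I_D ≈ 1.3 mA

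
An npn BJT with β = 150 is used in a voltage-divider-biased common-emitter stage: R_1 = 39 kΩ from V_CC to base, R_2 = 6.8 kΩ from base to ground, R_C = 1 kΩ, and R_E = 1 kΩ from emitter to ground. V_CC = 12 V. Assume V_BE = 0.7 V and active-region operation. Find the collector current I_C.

Thevenize the base divider: V_Th = V_CC·R_2/(R_1+R_2) = 12×6.8/45.8 = 1.78 V, R_Th = R_1‖R_2 = 5.79 kΩ.
Base-emitter loop: V_Th = I_B·R_Th + V_BE + (β+1)I_B·R_E, so I_B = (1.78 − 0.7) / (5.79 + 151×1) = 0.0069 mA.
I_C = β·I_B = 150×0.0069 = 1.03 mA, and I_E = (β+1)I_B = 1.04 mA.
V_CE = V_CC − I_C·R_C − I_E·R_E = 12 − 1.03×1 − 1.04×1 = 9.92 V.
V_CE = 9.92 V > 0.2 V confirms active-region operation.

I_C ≈ 1 mA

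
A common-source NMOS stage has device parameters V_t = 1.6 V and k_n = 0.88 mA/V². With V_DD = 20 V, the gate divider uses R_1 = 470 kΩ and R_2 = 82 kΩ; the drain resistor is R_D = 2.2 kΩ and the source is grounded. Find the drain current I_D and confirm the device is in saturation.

V_G = V_DD·R_2/(R_1+R_2) = 20×82/552 = 2.97 V. With the source grounded, V_GS = V_G = 2.97 V.
Assume saturation: I_D = (k_n/2)(V_GS − V_t)² = (0.88/2)×(2.97 − 1.6)² = 0.44×1.37² = 0.827 mA.
V_DS = V_DD − I_D·R_D = 20 − 0.827×2.2 = 18.2 V.
Saturation requires V_DS ≥ V_GS − V_t = 1.37 V; 18.2 ≥ 1.37 ✓.

I_D ≈ 0.83 mA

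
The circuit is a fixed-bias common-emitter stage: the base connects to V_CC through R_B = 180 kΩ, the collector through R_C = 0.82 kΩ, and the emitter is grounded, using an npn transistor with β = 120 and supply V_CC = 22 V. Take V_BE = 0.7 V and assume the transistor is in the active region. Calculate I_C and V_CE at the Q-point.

I_C ≈ 14 mA, V_CE ≈ 10 V

Base loop: V_CC = I_B·R_B + V_BE, so I_B = (22 − 0.7)/180 kΩ = 0.118 mA.
In the active region I_C = β·I_B = 120 × 0.118 = 14.2 mA.
Collector loop: V_CE = V_CC − I_C·R_C = 22 − 14.2×0.82 = 10.4 V.
Since V_CE = 10.4 V > V_CE(sat) ≈ 0.2 V, the transistor is in the active region as assumed.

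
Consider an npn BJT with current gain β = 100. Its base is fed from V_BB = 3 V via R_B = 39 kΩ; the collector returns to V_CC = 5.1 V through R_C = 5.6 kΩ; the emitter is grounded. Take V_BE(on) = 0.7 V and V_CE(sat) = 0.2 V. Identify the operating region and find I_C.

Assume active: I_B = (3 − 0.7)/39 = 0.059 mA, giving I_C = β·I_B = 5.9 mA.
But then V_CE = 5.1 − 5.9×5.6 = -27.9 V < V_CE(sat) = 0.2 V — impossible in the active region.
So the transistor is saturated. With V_CE = 0.2 V, I_C = (V_CC − 0.2)/R_C = 4.9/5.6 = 0.875 mA.
Check: β·I_B = 5.9 mA > I_C = 0.875 mA, confirming saturation.

saturation; I_C ≈ 0.88 mA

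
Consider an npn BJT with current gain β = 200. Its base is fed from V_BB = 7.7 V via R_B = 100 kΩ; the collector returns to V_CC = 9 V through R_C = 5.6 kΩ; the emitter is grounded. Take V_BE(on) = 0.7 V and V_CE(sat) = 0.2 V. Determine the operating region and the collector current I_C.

Assume active: I_B = (7.7 − 0.7)/100 = 0.07 mA, giving I_C = β·I_B = 14 mA.
But then V_CE = 9 − 14×5.6 = -69.4 V < V_CE(sat) = 0.2 V — impossible in the active region.
So the transistor is saturated. With V_CE = 0.2 V, I_C = (V_CC − 0.2)/R_C = 8.8/5.6 = 1.57 mA.
Check: β·I_B = 14 mA > I_C = 1.57 mA, confirming saturation.

saturation; I_C ≈ 1.6 mA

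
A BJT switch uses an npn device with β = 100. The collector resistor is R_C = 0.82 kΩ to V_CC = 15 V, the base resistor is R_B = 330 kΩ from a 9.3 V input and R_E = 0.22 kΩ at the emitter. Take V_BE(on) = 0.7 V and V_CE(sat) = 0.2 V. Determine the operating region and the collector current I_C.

active; I_C ≈ 2.4 mA

Assume active. Base-emitter loop: I_B = (V_BB − V_BE)/(R_B + (β+1)R_E) = (9.3 − 0.7)/(330 + 101×0.22) = 0.0244 mA.
I_C = β·I_B = 100×0.0244 = 2.44 mA.
V_CE = V_CC − I_C·R_C − I_E·R_E = 15 − 2.44×0.82 − 2.47×0.22 = 12.5 V > V_CE(sat), so the active-region assumption holds.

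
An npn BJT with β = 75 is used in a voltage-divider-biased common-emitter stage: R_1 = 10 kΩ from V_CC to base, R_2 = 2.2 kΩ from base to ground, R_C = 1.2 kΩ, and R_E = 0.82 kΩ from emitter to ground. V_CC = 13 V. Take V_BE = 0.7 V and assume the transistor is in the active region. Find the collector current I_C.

I_C ≈ 1.9 mA

Thevenize the base divider: V_Th = V_CC·R_2/(R_1+R_2) = 13×2.2/12.2 = 2.34 V, R_Th = R_1‖R_2 = 1.8 kΩ.
Base-emitter loop: V_Th = I_B·R_Th + V_BE + (β+1)I_B·R_E, so I_B = (2.34 − 0.7) / (1.8 + 76×0.82) = 0.0256 mA.
I_C = β·I_B = 75×0.0256 = 1.92 mA, and I_E = (β+1)I_B = 1.95 mA.
V_CE = V_CC − I_C·R_C − I_E·R_E = 13 − 1.92×1.2 − 1.95×0.82 = 9.09 V.
V_CE = 9.09 V > 0.2 V confirms active-region operation.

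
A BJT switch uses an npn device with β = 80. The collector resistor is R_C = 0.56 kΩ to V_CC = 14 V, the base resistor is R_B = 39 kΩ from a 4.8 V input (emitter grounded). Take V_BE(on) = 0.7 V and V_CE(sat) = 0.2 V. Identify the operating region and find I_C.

Assume active. Base-emitter loop: I_B = (V_BB − V_BE)/R_B = (4.8 − 0.7)/39 = 0.105 mA.
I_C = β·I_B = 80×0.105 = 8.41 mA.
V_CE = V_CC − I_C·R_C = 14 − 8.41×0.56 = 9.29 V > V_CE(sat), so the active-region assumption holds.

active; I_C ≈ 8.4 mA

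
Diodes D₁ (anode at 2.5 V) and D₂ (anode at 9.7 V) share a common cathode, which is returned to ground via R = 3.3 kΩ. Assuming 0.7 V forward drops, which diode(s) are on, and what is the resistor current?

Only D₂ conducts; I_R ≈ 2.7 mA

Assume both conduct. Then node N would need to be at both 2.5−0.7 = 1.8 V and 9.7−0.7 = 9 V, which is impossible.
Assume only D₂ conducts: V_N = 9.7 − 0.7 = 9 V, so I_R = 9/3.3 = 2.73 mA.
Check D₁: its anode-to-cathode voltage is 2.5 − 9 = -6.5 V < 0.7 V, so it is off. The assumption is consistent.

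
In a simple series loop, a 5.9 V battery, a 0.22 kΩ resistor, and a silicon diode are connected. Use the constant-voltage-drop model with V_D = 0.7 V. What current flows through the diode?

KVL around the loop: 5.9 = V_D + I·R = 0.7 + I × 0.22 kΩ.
So I = (5.9 − 0.7) / 0.22 kΩ = 5.2 / 0.22 = 23.6 mA.

I ≈ 24 mA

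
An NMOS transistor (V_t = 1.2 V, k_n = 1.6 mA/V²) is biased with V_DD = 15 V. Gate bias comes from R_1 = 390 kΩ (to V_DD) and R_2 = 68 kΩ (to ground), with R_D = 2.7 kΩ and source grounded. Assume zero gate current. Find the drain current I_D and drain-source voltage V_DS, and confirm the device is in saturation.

I_D ≈ 0.84 mA, V_DS ≈ 13 V

V_G = V_DD·R_2/(R_1+R_2) = 15×68/458 = 2.23 V. With the source grounded, V_GS = V_G = 2.23 V.
Assume saturation: I_D = (k_n/2)(V_GS − V_t)² = (1.6/2)×(2.23 − 1.2)² = 0.8×1.03² = 0.844 mA.
V_DS = V_DD − I_D·R_D = 15 − 0.844×2.7 = 12.7 V.
Saturation requires V_DS ≥ V_GS − V_t = 1.03 V; 12.7 ≥ 1.03 ✓.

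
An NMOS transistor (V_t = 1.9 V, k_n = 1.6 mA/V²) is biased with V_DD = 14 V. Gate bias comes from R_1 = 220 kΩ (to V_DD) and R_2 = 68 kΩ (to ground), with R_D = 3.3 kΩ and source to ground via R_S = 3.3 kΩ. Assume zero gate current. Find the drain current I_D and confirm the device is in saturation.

I_D ≈ 0.25 mA

V_G = V_DD·R_2/(R_1+R_2) = 14×68/288 = 3.31 V.
Assume saturation: I_D = (k_n/2)(V_GS − V_t)² with V_GS = V_G − I_D·R_S = 3.31 − 3.3·I_D.
Substituting gives 8.71·I_D² − 8.42·I_D + 1.58 = 0, with roots I_D = 0.255 or 0.712 mA.
The root I_D = 0.712 mA gives V_GS = 0.957 V ≤ V_t, so take I_D = 0.255 mA.
Then V_GS = 2.46 V and V_DS = V_DD − I_D(R_D+R_S) = 14 − 0.255×6.6 = 12.3 V.
Saturation requires V_DS ≥ V_GS − V_t = 0.564 V; 12.3 ≥ 0.564 ✓.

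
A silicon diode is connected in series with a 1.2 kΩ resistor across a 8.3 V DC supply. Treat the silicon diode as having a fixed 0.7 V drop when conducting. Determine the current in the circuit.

KVL around the loop: 8.3 = V_D + I·R = 0.7 + I × 1.2 kΩ.
So I = (8.3 − 0.7) / 1.2 kΩ = 7.6 / 1.2 = 6.33 mA.

I ≈ 6.3 mA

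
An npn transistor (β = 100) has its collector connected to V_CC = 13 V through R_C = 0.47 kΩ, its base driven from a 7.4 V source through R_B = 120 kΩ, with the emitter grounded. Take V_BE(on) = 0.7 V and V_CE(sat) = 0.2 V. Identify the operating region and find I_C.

active; I_C ≈ 5.6 mA

Assume active. Base-emitter loop: I_B = (V_BB − V_BE)/R_B = (7.4 − 0.7)/120 = 0.0558 mA.
I_C = β·I_B = 100×0.0558 = 5.58 mA.
V_CE = V_CC − I_C·R_C = 13 − 5.58×0.47 = 10.4 V > V_CE(sat), so the active-region assumption holds.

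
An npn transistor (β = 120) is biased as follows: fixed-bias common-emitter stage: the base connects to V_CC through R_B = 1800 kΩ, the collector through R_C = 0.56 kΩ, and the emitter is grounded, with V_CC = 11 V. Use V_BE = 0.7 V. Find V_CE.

Base loop: V_CC = I_B·R_B + V_BE, so I_B = (11 − 0.7)/1800 kΩ = 0.00572 mA.
In the active region I_C = β·I_B = 120 × 0.00572 = 0.687 mA.
Collector loop: V_CE = V_CC − I_C·R_C = 11 − 0.687×0.56 = 10.6 V.
Since V_CE = 10.6 V > V_CE(sat) ≈ 0.2 V, the transistor is in the active region as assumed.

V_CE ≈ 11 V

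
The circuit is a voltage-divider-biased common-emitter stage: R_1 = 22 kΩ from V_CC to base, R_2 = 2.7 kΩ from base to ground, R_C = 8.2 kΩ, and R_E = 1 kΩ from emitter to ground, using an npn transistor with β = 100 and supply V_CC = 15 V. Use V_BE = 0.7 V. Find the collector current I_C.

I_C ≈ 0.91 mA

Thevenize the base divider: V_Th = V_CC·R_2/(R_1+R_2) = 15×2.7/24.7 = 1.64 V, R_Th = R_1‖R_2 = 2.4 kΩ.
Base-emitter loop: V_Th = I_B·R_Th + V_BE + (β+1)I_B·R_E, so I_B = (1.64 − 0.7) / (2.4 + 101×1) = 0.00909 mA.
I_C = β·I_B = 100×0.00909 = 0.909 mA, and I_E = (β+1)I_B = 0.918 mA.
V_CE = V_CC − I_C·R_C − I_E·R_E = 15 − 0.909×8.2 − 0.918×1 = 6.63 V.
V_CE = 6.63 V > 0.2 V confirms active-region operation.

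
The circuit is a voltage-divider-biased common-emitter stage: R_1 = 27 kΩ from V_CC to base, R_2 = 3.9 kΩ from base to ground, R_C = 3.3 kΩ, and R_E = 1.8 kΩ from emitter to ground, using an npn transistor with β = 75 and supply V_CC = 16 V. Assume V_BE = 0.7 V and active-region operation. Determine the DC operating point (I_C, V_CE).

Thevenize the base divider: V_Th = V_CC·R_2/(R_1+R_2) = 16×3.9/30.9 = 2.02 V, R_Th = R_1‖R_2 = 3.41 kΩ.
Base-emitter loop: V_Th = I_B·R_Th + V_BE + (β+1)I_B·R_E, so I_B = (2.02 − 0.7) / (3.41 + 76×1.8) = 0.00941 mA.
I_C = β·I_B = 75×0.00941 = 0.706 mA, and I_E = (β+1)I_B = 0.715 mA.
V_CE = V_CC − I_C·R_C − I_E·R_E = 16 − 0.706×3.3 − 0.715×1.8 = 12.4 V.
V_CE = 12.4 V > 0.2 V confirms active-region operation.

I_C ≈ 0.71 mA, V_CE ≈ 12 V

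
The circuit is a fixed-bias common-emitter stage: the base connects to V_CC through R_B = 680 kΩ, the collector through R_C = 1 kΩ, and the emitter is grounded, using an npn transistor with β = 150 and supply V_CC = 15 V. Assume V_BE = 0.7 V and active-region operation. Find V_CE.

V_CE ≈ 12 V

Base loop: V_CC = I_B·R_B + V_BE, so I_B = (15 − 0.7)/680 kΩ = 0.021 mA.
In the active region I_C = β·I_B = 150 × 0.021 = 3.15 mA.
Collector loop: V_CE = V_CC − I_C·R_C = 15 − 3.15×1 = 11.8 V.
Since V_CE = 11.8 V > V_CE(sat) ≈ 0.2 V, the transistor is in the active region as assumed.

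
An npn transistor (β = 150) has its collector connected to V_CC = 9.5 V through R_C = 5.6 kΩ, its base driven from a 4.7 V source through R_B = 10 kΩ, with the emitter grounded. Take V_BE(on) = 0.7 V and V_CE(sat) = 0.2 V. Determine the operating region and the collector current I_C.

saturation; I_C ≈ 1.7 mA

Assume active: I_B = (4.7 − 0.7)/10 = 0.4 mA, giving I_C = β·I_B = 60 mA.
But then V_CE = 9.5 − 60×5.6 = -326 V < V_CE(sat) = 0.2 V — impossible in the active region.
So the transistor is saturated. With V_CE = 0.2 V, I_C = (V_CC − 0.2)/R_C = 9.3/5.6 = 1.66 mA.
Check: β·I_B = 60 mA > I_C = 1.66 mA, confirming saturation.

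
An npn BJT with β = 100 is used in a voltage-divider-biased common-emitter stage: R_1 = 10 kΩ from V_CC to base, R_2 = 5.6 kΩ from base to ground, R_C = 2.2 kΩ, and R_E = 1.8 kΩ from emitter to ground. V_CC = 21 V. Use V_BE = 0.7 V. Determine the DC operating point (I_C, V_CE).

Thevenize the base divider: V_Th = V_CC·R_2/(R_1+R_2) = 21×5.6/15.6 = 7.54 V, R_Th = R_1‖R_2 = 3.59 kΩ.
Base-emitter loop: V_Th = I_B·R_Th + V_BE + (β+1)I_B·R_E, so I_B = (7.54 − 0.7) / (3.59 + 101×1.8) = 0.0369 mA.
I_C = β·I_B = 100×0.0369 = 3.69 mA, and I_E = (β+1)I_B = 3.73 mA.
V_CE = V_CC − I_C·R_C − I_E·R_E = 21 − 3.69×2.2 − 3.73×1.8 = 6.18 V.
V_CE = 6.18 V > 0.2 V confirms active-region operation.

I_C ≈ 3.7 mA, V_CE ≈ 6.2 V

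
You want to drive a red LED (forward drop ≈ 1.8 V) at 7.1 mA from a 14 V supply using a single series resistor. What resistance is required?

The resistor drops V_S − V_D = 14 − 1.8 = 12.2 V at 7.1 mA.
R = 12.2 V / 7.1 mA = 1.72 kΩ.

R ≈ 1.7 kΩ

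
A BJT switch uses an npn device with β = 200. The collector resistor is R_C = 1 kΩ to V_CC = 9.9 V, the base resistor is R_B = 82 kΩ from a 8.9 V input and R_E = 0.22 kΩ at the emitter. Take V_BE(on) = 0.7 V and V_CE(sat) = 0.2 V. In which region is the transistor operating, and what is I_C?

saturation; I_C ≈ 7.9 mA

Assume active: I_B = (8.9 − 0.7)/(82 + 201×0.22) = 0.065 mA, I_C = β·I_B = 13 mA.
Then V_CE = 9.9 − 13×1 − 13.1×0.22 = -5.97 V < 0.2 V — the active assumption fails.
Re-solve with V_CE = 0.2 V. KCL at the emitter: V_E/R_E = (V_BB−0.7−V_E)/R_B + (V_CC−0.2−V_E)/R_C, giving V_E = 1.76 V.
I_C = (V_CC − 0.2 − V_E)/R_C = (9.7 − 1.76)/1 = 7.94 mA.
Check: I_B = (8.2 − 1.76)/82 = 0.0785 mA, and β·I_B = 15.7 mA > I_C, confirming saturation.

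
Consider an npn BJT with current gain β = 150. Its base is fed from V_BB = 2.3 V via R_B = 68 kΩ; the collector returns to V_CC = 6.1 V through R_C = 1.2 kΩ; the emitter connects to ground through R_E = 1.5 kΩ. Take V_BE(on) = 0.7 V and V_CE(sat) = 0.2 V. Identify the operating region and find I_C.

active; I_C ≈ 0.81 mA

Assume active. Base-emitter loop: I_B = (V_BB − V_BE)/(R_B + (β+1)R_E) = (2.3 − 0.7)/(68 + 151×1.5) = 0.00543 mA.
I_C = β·I_B = 150×0.00543 = 0.815 mA.
V_CE = V_CC − I_C·R_C − I_E·R_E = 6.1 − 0.815×1.2 − 0.82×1.5 = 3.89 V > V_CE(sat), so the active-region assumption holds.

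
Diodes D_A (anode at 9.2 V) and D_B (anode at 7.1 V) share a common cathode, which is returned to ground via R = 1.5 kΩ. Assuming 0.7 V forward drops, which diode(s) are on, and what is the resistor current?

Only D_A conducts; I_R ≈ 5.7 mA

Assume both conduct. Then node N would need to be at both 9.2−0.7 = 8.5 V and 7.1−0.7 = 6.4 V, which is impossible.
Assume only D_A conducts: V_N = 9.2 − 0.7 = 8.5 V, so I_R = 8.5/1.5 = 5.67 mA.
Check D_B: its anode-to-cathode voltage is 7.1 − 8.5 = -1.4 V < 0.7 V, so it is off. The assumption is consistent.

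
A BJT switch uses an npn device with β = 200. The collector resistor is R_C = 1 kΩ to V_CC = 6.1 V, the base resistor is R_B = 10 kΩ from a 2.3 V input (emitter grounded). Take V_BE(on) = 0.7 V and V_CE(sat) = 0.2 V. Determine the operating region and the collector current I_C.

saturation; I_C ≈ 5.9 mA

Assume active: I_B = (2.3 − 0.7)/10 = 0.16 mA, giving I_C = β·I_B = 32 mA.
But then V_CE = 6.1 − 32×1 = -25.9 V < V_CE(sat) = 0.2 V — impossible in the active region.
So the transistor is saturated. With V_CE = 0.2 V, I_C = (V_CC − 0.2)/R_C = 5.9/1 = 5.9 mA.
Check: β·I_B = 32 mA > I_C = 5.9 mA, confirming saturation.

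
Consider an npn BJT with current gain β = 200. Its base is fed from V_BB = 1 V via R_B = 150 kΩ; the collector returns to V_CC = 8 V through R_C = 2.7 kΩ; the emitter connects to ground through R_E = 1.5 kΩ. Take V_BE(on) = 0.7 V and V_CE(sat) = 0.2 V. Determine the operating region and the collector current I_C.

Assume active. Base-emitter loop: I_B = (V_BB − V_BE)/(R_B + (β+1)R_E) = (1 − 0.7)/(150 + 201×1.5) = 0.000664 mA.
I_C = β·I_B = 200×0.000664 = 0.133 mA.
V_CE = V_CC − I_C·R_C − I_E·R_E = 8 − 0.133×2.7 − 0.134×1.5 = 7.44 V > V_CE(sat), so the active-region assumption holds.

active; I_C ≈ 0.13 mA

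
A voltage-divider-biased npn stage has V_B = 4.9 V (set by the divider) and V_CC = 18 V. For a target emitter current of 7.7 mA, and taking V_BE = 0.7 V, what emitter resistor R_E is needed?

R_E ≈ 0.55 kΩ

V_E = V_B − V_BE = 4.9 − 0.7 = 4.2 V.
R_E = V_E / I_E = 4.2 / 7.7 = 0.545 kΩ.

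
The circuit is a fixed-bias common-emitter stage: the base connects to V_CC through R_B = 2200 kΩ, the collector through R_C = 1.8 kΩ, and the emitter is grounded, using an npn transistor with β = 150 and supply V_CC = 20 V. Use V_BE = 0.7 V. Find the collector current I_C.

Base loop: V_CC = I_B·R_B + V_BE, so I_B = (20 − 0.7)/2200 kΩ = 0.00877 mA.
In the active region I_C = β·I_B = 150 × 0.00877 = 1.32 mA.
Collector loop: V_CE = V_CC − I_C·R_C = 20 − 1.32×1.8 = 17.6 V.
Since V_CE = 17.6 V > V_CE(sat) ≈ 0.2 V, the transistor is in the active region as assumed.

I_C ≈ 1.3 mA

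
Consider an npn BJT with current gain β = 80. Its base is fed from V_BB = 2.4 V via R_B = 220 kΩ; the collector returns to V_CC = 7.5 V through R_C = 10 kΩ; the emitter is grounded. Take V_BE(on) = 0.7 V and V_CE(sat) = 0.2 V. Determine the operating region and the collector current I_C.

Assume active. Base-emitter loop: I_B = (V_BB − V_BE)/R_B = (2.4 − 0.7)/220 = 0.00773 mA.
I_C = β·I_B = 80×0.00773 = 0.618 mA.
V_CE = V_CC − I_C·R_C = 7.5 − 0.618×10 = 1.32 V > V_CE(sat), so the active-region assumption holds.

active; I_C ≈ 0.62 mA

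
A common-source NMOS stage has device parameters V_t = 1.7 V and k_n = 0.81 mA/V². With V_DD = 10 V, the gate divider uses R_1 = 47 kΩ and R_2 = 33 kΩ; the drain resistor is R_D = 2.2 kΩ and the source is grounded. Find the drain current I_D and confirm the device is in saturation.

I_D ≈ 2.4 mA

V_G = V_DD·R_2/(R_1+R_2) = 10×33/80 = 4.12 V. With the source grounded, V_GS = V_G = 4.12 V.
Assume saturation: I_D = (k_n/2)(V_GS − V_t)² = (0.81/2)×(4.12 − 1.7)² = 0.405×2.42² = 2.38 mA.
V_DS = V_DD − I_D·R_D = 10 − 2.38×2.2 = 4.76 V.
Saturation requires V_DS ≥ V_GS − V_t = 2.42 V; 4.76 ≥ 2.42 ✓.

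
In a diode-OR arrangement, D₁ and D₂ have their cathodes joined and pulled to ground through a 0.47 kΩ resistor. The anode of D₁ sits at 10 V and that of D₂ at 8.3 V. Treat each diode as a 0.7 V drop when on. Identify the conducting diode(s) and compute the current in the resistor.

Assume both conduct. Then node N would need to be at both 10−0.7 = 9.3 V and 8.3−0.7 = 7.6 V, which is impossible.
Assume only D₁ conducts: V_N = 10 − 0.7 = 9.3 V, so I_R = 9.3/0.47 = 19.8 mA.
Check D₂: its anode-to-cathode voltage is 8.3 − 9.3 = -1 V < 0.7 V, so it is off. The assumption is consistent.

Only D₁ conducts; I_R ≈ 20 mA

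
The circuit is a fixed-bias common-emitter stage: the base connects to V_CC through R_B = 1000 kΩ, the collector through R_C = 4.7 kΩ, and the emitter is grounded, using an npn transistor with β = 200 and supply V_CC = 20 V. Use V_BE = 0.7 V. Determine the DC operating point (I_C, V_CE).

Base loop: V_CC = I_B·R_B + V_BE, so I_B = (20 − 0.7)/1000 kΩ = 0.0193 mA.
In the active region I_C = β·I_B = 200 × 0.0193 = 3.86 mA.
Collector loop: V_CE = V_CC − I_C·R_C = 20 − 3.86×4.7 = 1.86 V.
Since V_CE = 1.86 V > V_CE(sat) ≈ 0.2 V, the transistor is in the active region as assumed.

I_C ≈ 3.9 mA, V_CE ≈ 1.9 V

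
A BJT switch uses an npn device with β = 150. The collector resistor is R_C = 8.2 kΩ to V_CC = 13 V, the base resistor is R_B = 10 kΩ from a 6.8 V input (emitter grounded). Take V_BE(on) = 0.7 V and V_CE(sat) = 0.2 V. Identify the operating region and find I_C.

saturation; I_C ≈ 1.6 mA

Assume active: I_B = (6.8 − 0.7)/10 = 0.61 mA, giving I_C = β·I_B = 91.5 mA.
But then V_CE = 13 − 91.5×8.2 = -737 V < V_CE(sat) = 0.2 V — impossible in the active region.
So the transistor is saturated. With V_CE = 0.2 V, I_C = (V_CC − 0.2)/R_C = 12.8/8.2 = 1.56 mA.
Check: β·I_B = 91.5 mA > I_C = 1.56 mA, confirming saturation.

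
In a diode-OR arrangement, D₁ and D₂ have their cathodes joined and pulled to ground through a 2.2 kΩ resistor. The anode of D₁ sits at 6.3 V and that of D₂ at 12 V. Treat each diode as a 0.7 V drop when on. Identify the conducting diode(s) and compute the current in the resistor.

Assume both conduct. Then node N would need to be at both 6.3−0.7 = 5.6 V and 12−0.7 = 11.3 V, which is impossible.
Assume only D₂ conducts: V_N = 12 − 0.7 = 11.3 V, so I_R = 11.3/2.2 = 5.14 mA.
Check D₁: its anode-to-cathode voltage is 6.3 − 11.3 = -5 V < 0.7 V, so it is off. The assumption is consistent.

Only D₂ conducts; I_R ≈ 5.1 mA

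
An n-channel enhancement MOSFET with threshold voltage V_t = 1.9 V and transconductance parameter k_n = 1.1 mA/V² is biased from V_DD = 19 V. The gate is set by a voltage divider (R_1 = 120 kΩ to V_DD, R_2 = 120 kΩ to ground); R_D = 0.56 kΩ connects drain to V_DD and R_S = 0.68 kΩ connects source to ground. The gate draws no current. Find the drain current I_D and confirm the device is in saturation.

V_G = V_DD·R_2/(R_1+R_2) = 19×120/240 = 9.5 V.
Assume saturation: I_D = (k_n/2)(V_GS − V_t)² with V_GS = V_G − I_D·R_S = 9.5 − 0.68·I_D.
Substituting gives 0.254·I_D² − 6.68·I_D + 31.8 = 0, with roots I_D = 6.23 or 20.1 mA.
The root I_D = 20.1 mA gives V_GS = -4.14 V ≤ V_t, so take I_D = 6.23 mA.
Then V_GS = 5.27 V and V_DS = V_DD − I_D(R_D+R_S) = 19 − 6.23×1.24 = 11.3 V.
Saturation requires V_DS ≥ V_GS − V_t = 3.37 V; 11.3 ≥ 3.37 ✓.

I_D ≈ 6.2 mA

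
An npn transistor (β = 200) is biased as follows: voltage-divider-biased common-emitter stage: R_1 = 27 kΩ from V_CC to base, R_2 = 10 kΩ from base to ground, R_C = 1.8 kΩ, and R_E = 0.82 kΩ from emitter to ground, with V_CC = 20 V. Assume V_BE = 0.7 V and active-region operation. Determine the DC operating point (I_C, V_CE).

Thevenize the base divider: V_Th = V_CC·R_2/(R_1+R_2) = 20×10/37 = 5.41 V, R_Th = R_1‖R_2 = 7.3 kΩ.
Base-emitter loop: V_Th = I_B·R_Th + V_BE + (β+1)I_B·R_E, so I_B = (5.41 − 0.7) / (7.3 + 201×0.82) = 0.0273 mA.
I_C = β·I_B = 200×0.0273 = 5.47 mA, and I_E = (β+1)I_B = 5.5 mA.
V_CE = V_CC − I_C·R_C − I_E·R_E = 20 − 5.47×1.8 − 5.5×0.82 = 5.65 V.
V_CE = 5.65 V > 0.2 V confirms active-region operation.

I_C ≈ 5.5 mA, V_CE ≈ 5.7 V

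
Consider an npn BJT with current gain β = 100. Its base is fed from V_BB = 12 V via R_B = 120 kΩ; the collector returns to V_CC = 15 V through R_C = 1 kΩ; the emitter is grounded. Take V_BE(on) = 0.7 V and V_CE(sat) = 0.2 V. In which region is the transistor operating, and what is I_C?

active; I_C ≈ 9.4 mA

Assume active. Base-emitter loop: I_B = (V_BB − V_BE)/R_B = (12 − 0.7)/120 = 0.0942 mA.
I_C = β·I_B = 100×0.0942 = 9.42 mA.
V_CE = V_CC − I_C·R_C = 15 − 9.42×1 = 5.58 V > V_CE(sat), so the active-region assumption holds.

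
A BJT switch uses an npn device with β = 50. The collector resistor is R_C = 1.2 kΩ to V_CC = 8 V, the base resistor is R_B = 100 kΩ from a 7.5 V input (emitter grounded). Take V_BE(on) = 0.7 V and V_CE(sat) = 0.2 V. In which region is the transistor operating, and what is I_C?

Assume active. Base-emitter loop: I_B = (V_BB − V_BE)/R_B = (7.5 − 0.7)/100 = 0.068 mA.
I_C = β·I_B = 50×0.068 = 3.4 mA.
V_CE = V_CC − I_C·R_C = 8 − 3.4×1.2 = 3.92 V > V_CE(sat), so the active-region assumption holds.

active; I_C ≈ 3.4 mA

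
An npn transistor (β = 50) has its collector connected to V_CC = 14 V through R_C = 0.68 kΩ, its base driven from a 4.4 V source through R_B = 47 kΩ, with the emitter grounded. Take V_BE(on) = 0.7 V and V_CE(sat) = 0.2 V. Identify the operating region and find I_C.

Assume active. Base-emitter loop: I_B = (V_BB − V_BE)/R_B = (4.4 − 0.7)/47 = 0.0787 mA.
I_C = β·I_B = 50×0.0787 = 3.94 mA.
V_CE = V_CC − I_C·R_C = 14 − 3.94×0.68 = 11.3 V > V_CE(sat), so the active-region assumption holds.

active; I_C ≈ 3.9 mA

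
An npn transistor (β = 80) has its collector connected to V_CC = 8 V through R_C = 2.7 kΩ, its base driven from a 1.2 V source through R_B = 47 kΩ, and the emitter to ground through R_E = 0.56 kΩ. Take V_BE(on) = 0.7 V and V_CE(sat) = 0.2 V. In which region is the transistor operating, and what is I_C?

Assume active. Base-emitter loop: I_B = (V_BB − V_BE)/(R_B + (β+1)R_E) = (1.2 − 0.7)/(47 + 81×0.56) = 0.00541 mA.
I_C = β·I_B = 80×0.00541 = 0.433 mA.
V_CE = V_CC − I_C·R_C − I_E·R_E = 8 − 0.433×2.7 − 0.439×0.56 = 6.59 V > V_CE(sat), so the active-region assumption holds.

active; I_C ≈ 0.43 mA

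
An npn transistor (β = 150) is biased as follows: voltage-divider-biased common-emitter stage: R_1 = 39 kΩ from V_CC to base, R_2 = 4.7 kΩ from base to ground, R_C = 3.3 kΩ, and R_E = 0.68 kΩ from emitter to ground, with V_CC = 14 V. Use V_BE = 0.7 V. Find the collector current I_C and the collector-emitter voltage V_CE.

I_C ≈ 1.1 mA, V_CE ≈ 9.5 V

Thevenize the base divider: V_Th = V_CC·R_2/(R_1+R_2) = 14×4.7/43.7 = 1.51 V, R_Th = R_1‖R_2 = 4.19 kΩ.
Base-emitter loop: V_Th = I_B·R_Th + V_BE + (β+1)I_B·R_E, so I_B = (1.51 − 0.7) / (4.19 + 151×0.68) = 0.00754 mA.
I_C = β·I_B = 150×0.00754 = 1.13 mA, and I_E = (β+1)I_B = 1.14 mA.
V_CE = V_CC − I_C·R_C − I_E·R_E = 14 − 1.13×3.3 − 1.14×0.68 = 9.49 V.
V_CE = 9.49 V > 0.2 V confirms active-region operation.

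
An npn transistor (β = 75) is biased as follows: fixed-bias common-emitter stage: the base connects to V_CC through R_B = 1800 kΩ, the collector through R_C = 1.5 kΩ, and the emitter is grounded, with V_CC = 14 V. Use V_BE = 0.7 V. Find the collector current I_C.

I_C ≈ 0.55 mA

Base loop: V_CC = I_B·R_B + V_BE, so I_B = (14 − 0.7)/1800 kΩ = 0.00739 mA.
In the active region I_C = β·I_B = 75 × 0.00739 = 0.554 mA.
Collector loop: V_CE = V_CC − I_C·R_C = 14 − 0.554×1.5 = 13.2 V.
Since V_CE = 13.2 V > V_CE(sat) ≈ 0.2 V, the transistor is in the active region as assumed.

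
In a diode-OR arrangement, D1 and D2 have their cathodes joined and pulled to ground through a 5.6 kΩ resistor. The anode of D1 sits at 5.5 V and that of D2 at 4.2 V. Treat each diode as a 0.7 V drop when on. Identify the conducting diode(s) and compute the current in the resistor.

Assume both conduct. Then node N would need to be at both 5.5−0.7 = 4.8 V and 4.2−0.7 = 3.5 V, which is impossible.
Assume only D1 conducts: V_N = 5.5 − 0.7 = 4.8 V, so I_R = 4.8/5.6 = 0.857 mA.
Check D2: its anode-to-cathode voltage is 4.2 − 4.8 = -0.6 V < 0.7 V, so it is off. The assumption is consistent.

Only D1 conducts; I_R ≈ 0.86 mA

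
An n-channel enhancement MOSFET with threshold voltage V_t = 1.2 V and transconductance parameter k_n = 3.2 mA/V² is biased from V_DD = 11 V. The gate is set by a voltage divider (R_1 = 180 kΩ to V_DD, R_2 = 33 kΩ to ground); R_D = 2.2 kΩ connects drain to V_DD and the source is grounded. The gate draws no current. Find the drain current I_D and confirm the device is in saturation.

V_G = V_DD·R_2/(R_1+R_2) = 11×33/213 = 1.7 V. With the source grounded, V_GS = V_G = 1.7 V.
Assume saturation: I_D = (k_n/2)(V_GS − V_t)² = (3.2/2)×(1.7 − 1.2)² = 1.6×0.504² = 0.407 mA.
V_DS = V_DD − I_D·R_D = 11 − 0.407×2.2 = 10.1 V.
Saturation requires V_DS ≥ V_GS − V_t = 0.504 V; 10.1 ≥ 0.504 ✓.

I_D ≈ 0.41 mA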